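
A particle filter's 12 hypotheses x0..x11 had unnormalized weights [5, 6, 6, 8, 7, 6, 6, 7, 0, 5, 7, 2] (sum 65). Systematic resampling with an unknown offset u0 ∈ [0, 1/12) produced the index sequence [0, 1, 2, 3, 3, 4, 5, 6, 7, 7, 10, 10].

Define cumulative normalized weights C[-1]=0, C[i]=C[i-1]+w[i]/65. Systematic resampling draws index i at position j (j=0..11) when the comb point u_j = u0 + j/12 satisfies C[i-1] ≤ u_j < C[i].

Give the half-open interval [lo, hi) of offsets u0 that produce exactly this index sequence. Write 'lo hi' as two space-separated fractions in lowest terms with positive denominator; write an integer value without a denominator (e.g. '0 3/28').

11/390 9/260

C = [1/13, 11/65, 17/65, 5/13, 32/65, 38/65, 44/65, 51/65, 51/65, 56/65, 63/65, 1]
j=0 picked index 0: u0 ∈ [0, 1/13)
j=1 picked index 1: u0 ∈ [-1/156, 67/780)
j=2 picked index 2: u0 ∈ [1/390, 37/390)
j=3 picked index 3: u0 ∈ [3/260, 7/52)
j=4 picked index 3: u0 ∈ [-14/195, 2/39)
j=5 picked index 4: u0 ∈ [-5/156, 59/780)
j=6 picked index 5: u0 ∈ [-1/130, 11/130)
j=7 picked index 6: u0 ∈ [1/780, 73/780)
j=8 picked index 7: u0 ∈ [2/195, 23/195)
j=9 picked index 7: u0 ∈ [-19/260, 9/260)
j=10 picked index 10: u0 ∈ [11/390, 53/390)
j=11 picked index 10: u0 ∈ [-43/780, 41/780)
intersection: [11/390, 9/260)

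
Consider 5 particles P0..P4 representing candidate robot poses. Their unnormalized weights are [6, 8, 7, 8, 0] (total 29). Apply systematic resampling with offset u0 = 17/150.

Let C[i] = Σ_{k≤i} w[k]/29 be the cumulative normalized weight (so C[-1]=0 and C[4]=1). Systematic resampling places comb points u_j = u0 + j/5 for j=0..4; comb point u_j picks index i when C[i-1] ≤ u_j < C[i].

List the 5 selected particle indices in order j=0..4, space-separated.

0 1 2 2 3

C = [6/29, 14/29, 21/29, 1, 1]
j=0: u_0=17/150 ∈ [0, 6/29) → index 0
j=1: u_1=47/150 ∈ [6/29, 14/29) → index 1
j=2: u_2=77/150 ∈ [14/29, 21/29) → index 2
j=3: u_3=107/150 ∈ [14/29, 21/29) → index 2
j=4: u_4=137/150 ∈ [21/29, 1) → index 3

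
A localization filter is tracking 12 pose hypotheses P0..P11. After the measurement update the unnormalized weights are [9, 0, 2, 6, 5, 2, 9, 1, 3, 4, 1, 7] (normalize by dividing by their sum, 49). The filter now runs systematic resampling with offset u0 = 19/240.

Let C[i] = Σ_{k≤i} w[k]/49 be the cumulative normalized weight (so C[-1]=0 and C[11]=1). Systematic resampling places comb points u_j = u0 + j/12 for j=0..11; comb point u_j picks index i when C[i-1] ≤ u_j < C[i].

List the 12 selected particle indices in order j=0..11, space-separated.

0 0 3 3 4 6 6 6 8 9 11 11

C = [9/49, 9/49, 11/49, 17/49, 22/49, 24/49, 33/49, 34/49, 37/49, 41/49, 6/7, 1]
j=0: u_0=19/240 ∈ [0, 9/49) → index 0
j=1: u_1=13/80 ∈ [0, 9/49) → index 0
j=2: u_2=59/240 ∈ [11/49, 17/49) → index 3
j=3: u_3=79/240 ∈ [11/49, 17/49) → index 3
j=4: u_4=33/80 ∈ [17/49, 22/49) → index 4
j=5: u_5=119/240 ∈ [24/49, 33/49) → index 6
j=6: u_6=139/240 ∈ [24/49, 33/49) → index 6
j=7: u_7=53/80 ∈ [24/49, 33/49) → index 6
j=8: u_8=179/240 ∈ [34/49, 37/49) → index 8
j=9: u_9=199/240 ∈ [37/49, 41/49) → index 9
j=10: u_10=73/80 ∈ [6/7, 1) → index 11
j=11: u_11=239/240 ∈ [6/7, 1) → index 11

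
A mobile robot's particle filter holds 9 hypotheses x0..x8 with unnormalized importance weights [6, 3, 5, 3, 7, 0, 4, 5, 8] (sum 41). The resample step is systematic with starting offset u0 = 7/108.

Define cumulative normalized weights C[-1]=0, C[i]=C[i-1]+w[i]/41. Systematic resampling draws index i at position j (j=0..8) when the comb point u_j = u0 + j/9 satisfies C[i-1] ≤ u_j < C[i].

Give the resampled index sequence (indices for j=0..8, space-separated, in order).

0 1 2 3 4 6 7 8 8

C = [6/41, 9/41, 14/41, 17/41, 24/41, 24/41, 28/41, 33/41, 1]
j=0: u_0=7/108 ∈ [0, 6/41) → index 0
j=1: u_1=19/108 ∈ [6/41, 9/41) → index 1
j=2: u_2=31/108 ∈ [9/41, 14/41) → index 2
j=3: u_3=43/108 ∈ [14/41, 17/41) → index 3
j=4: u_4=55/108 ∈ [17/41, 24/41) → index 4
j=5: u_5=67/108 ∈ [24/41, 28/41) → index 6
j=6: u_6=79/108 ∈ [28/41, 33/41) → index 7
j=7: u_7=91/108 ∈ [33/41, 1) → index 8
j=8: u_8=103/108 ∈ [33/41, 1) → index 8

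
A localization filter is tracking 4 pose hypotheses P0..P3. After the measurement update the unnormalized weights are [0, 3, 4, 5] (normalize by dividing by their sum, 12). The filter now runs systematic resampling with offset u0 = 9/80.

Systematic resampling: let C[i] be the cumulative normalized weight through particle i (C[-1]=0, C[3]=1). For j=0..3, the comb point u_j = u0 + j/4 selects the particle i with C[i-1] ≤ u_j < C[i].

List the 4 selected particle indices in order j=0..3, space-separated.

C = [0, 1/4, 7/12, 1]
j=0: u_0=9/80 ∈ [0, 1/4) → index 1
j=1: u_1=29/80 ∈ [1/4, 7/12) → index 2
j=2: u_2=49/80 ∈ [7/12, 1) → index 3
j=3: u_3=69/80 ∈ [7/12, 1) → index 3

1 2 3 3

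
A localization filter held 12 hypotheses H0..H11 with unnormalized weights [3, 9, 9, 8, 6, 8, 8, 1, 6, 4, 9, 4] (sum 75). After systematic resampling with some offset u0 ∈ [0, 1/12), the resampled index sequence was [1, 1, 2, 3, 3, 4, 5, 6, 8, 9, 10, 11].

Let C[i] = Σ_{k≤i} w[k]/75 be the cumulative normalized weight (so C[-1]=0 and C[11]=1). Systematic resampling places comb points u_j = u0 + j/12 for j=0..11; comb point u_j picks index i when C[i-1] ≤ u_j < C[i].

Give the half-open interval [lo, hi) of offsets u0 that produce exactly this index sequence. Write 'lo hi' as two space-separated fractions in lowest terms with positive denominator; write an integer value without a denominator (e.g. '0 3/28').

1/25 1/20

C = [1/25, 4/25, 7/25, 29/75, 7/15, 43/75, 17/25, 52/75, 58/75, 62/75, 71/75, 1]
j=0 picked index 1: u0 ∈ [1/25, 4/25)
j=1 picked index 1: u0 ∈ [-13/300, 23/300)
j=2 picked index 2: u0 ∈ [-1/150, 17/150)
j=3 picked index 3: u0 ∈ [3/100, 41/300)
j=4 picked index 3: u0 ∈ [-4/75, 4/75)
j=5 picked index 4: u0 ∈ [-3/100, 1/20)
j=6 picked index 5: u0 ∈ [-1/30, 11/150)
j=7 picked index 6: u0 ∈ [-1/100, 29/300)
j=8 picked index 8: u0 ∈ [2/75, 8/75)
j=9 picked index 9: u0 ∈ [7/300, 23/300)
j=10 picked index 10: u0 ∈ [-1/150, 17/150)
j=11 picked index 11: u0 ∈ [3/100, 1/12)
intersection: [1/25, 1/20)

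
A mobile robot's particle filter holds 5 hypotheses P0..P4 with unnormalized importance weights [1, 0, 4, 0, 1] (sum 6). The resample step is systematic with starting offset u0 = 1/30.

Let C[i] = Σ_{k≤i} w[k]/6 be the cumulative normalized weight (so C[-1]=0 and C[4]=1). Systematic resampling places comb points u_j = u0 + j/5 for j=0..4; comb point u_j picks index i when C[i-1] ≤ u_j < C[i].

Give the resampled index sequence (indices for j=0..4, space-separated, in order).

0 2 2 2 4

C = [1/6, 1/6, 5/6, 5/6, 1]
j=0: u_0=1/30 ∈ [0, 1/6) → index 0
j=1: u_1=7/30 ∈ [1/6, 5/6) → index 2
j=2: u_2=13/30 ∈ [1/6, 5/6) → index 2
j=3: u_3=19/30 ∈ [1/6, 5/6) → index 2
j=4: u_4=5/6 ∈ [5/6, 1) → index 4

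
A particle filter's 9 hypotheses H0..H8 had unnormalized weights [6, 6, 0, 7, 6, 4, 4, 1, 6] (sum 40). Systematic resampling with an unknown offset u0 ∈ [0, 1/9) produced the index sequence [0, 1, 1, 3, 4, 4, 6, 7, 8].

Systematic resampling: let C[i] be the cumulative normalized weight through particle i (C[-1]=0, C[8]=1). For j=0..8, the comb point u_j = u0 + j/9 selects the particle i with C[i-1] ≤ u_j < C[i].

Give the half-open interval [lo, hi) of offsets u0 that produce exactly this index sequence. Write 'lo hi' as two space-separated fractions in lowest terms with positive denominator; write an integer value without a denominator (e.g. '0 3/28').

C = [3/20, 3/10, 3/10, 19/40, 5/8, 29/40, 33/40, 17/20, 1]
j=0 picked index 0: u0 ∈ [0, 3/20)
j=1 picked index 1: u0 ∈ [7/180, 17/90)
j=2 picked index 1: u0 ∈ [-13/180, 7/90)
j=3 picked index 3: u0 ∈ [-1/30, 17/120)
j=4 picked index 4: u0 ∈ [11/360, 13/72)
j=5 picked index 4: u0 ∈ [-29/360, 5/72)
j=6 picked index 6: u0 ∈ [7/120, 19/120)
j=7 picked index 7: u0 ∈ [17/360, 13/180)
j=8 picked index 8: u0 ∈ [-7/180, 1/9)
intersection: [7/120, 5/72)

7/120 5/72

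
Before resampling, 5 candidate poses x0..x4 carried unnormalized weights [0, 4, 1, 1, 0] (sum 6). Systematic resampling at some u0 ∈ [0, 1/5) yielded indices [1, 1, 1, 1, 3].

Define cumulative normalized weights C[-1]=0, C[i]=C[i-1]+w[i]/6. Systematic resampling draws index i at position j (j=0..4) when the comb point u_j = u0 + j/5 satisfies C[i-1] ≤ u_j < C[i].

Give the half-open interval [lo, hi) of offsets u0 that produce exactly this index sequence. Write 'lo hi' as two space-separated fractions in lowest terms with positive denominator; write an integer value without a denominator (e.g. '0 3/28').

1/30 1/15

C = [0, 2/3, 5/6, 1, 1]
j=0 picked index 1: u0 ∈ [0, 2/3)
j=1 picked index 1: u0 ∈ [-1/5, 7/15)
j=2 picked index 1: u0 ∈ [-2/5, 4/15)
j=3 picked index 1: u0 ∈ [-3/5, 1/15)
j=4 picked index 3: u0 ∈ [1/30, 1/5)
intersection: [1/30, 1/15)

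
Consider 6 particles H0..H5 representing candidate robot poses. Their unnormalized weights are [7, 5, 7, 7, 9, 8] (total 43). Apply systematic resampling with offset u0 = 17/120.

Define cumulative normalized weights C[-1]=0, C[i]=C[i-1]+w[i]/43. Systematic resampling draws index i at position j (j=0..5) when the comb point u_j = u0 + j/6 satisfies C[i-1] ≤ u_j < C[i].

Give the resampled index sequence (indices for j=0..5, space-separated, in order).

C = [7/43, 12/43, 19/43, 26/43, 35/43, 1]
j=0: u_0=17/120 ∈ [0, 7/43) → index 0
j=1: u_1=37/120 ∈ [12/43, 19/43) → index 2
j=2: u_2=19/40 ∈ [19/43, 26/43) → index 3
j=3: u_3=77/120 ∈ [26/43, 35/43) → index 4
j=4: u_4=97/120 ∈ [26/43, 35/43) → index 4
j=5: u_5=39/40 ∈ [35/43, 1) → index 5

0 2 3 4 4 5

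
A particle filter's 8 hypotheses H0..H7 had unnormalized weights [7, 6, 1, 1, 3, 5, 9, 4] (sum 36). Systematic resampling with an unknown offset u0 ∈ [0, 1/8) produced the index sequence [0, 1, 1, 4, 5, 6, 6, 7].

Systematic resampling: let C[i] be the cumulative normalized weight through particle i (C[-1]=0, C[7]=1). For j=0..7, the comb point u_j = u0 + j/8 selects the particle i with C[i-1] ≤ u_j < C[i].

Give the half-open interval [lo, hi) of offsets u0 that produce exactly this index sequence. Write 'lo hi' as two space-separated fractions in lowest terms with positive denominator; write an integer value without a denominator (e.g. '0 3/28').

C = [7/36, 13/36, 7/18, 5/12, 1/2, 23/36, 8/9, 1]
j=0 picked index 0: u0 ∈ [0, 7/36)
j=1 picked index 1: u0 ∈ [5/72, 17/72)
j=2 picked index 1: u0 ∈ [-1/18, 1/9)
j=3 picked index 4: u0 ∈ [1/24, 1/8)
j=4 picked index 5: u0 ∈ [0, 5/36)
j=5 picked index 6: u0 ∈ [1/72, 19/72)
j=6 picked index 6: u0 ∈ [-1/9, 5/36)
j=7 picked index 7: u0 ∈ [1/72, 1/8)
intersection: [5/72, 1/9)

5/72 1/9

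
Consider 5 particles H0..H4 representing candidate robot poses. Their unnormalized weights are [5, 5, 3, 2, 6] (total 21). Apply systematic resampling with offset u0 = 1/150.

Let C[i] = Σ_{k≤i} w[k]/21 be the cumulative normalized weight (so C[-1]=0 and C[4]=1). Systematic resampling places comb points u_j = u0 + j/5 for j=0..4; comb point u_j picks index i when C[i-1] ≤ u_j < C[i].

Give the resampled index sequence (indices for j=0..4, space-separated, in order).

C = [5/21, 10/21, 13/21, 5/7, 1]
j=0: u_0=1/150 ∈ [0, 5/21) → index 0
j=1: u_1=31/150 ∈ [0, 5/21) → index 0
j=2: u_2=61/150 ∈ [5/21, 10/21) → index 1
j=3: u_3=91/150 ∈ [10/21, 13/21) → index 2
j=4: u_4=121/150 ∈ [5/7, 1) → index 4

0 0 1 2 4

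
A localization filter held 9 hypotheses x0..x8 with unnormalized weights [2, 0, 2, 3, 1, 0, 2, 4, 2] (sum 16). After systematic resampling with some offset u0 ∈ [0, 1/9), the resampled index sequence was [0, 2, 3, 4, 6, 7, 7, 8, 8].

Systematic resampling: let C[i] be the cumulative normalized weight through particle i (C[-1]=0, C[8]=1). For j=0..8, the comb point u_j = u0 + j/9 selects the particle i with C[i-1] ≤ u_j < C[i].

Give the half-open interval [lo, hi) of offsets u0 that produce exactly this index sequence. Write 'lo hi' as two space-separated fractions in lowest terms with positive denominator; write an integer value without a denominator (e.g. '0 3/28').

C = [1/8, 1/8, 1/4, 7/16, 1/2, 1/2, 5/8, 7/8, 1]
j=0 picked index 0: u0 ∈ [0, 1/8)
j=1 picked index 2: u0 ∈ [1/72, 5/36)
j=2 picked index 3: u0 ∈ [1/36, 31/144)
j=3 picked index 4: u0 ∈ [5/48, 1/6)
j=4 picked index 6: u0 ∈ [1/18, 13/72)
j=5 picked index 7: u0 ∈ [5/72, 23/72)
j=6 picked index 7: u0 ∈ [-1/24, 5/24)
j=7 picked index 8: u0 ∈ [7/72, 2/9)
j=8 picked index 8: u0 ∈ [-1/72, 1/9)
intersection: [5/48, 1/9)

5/48 1/9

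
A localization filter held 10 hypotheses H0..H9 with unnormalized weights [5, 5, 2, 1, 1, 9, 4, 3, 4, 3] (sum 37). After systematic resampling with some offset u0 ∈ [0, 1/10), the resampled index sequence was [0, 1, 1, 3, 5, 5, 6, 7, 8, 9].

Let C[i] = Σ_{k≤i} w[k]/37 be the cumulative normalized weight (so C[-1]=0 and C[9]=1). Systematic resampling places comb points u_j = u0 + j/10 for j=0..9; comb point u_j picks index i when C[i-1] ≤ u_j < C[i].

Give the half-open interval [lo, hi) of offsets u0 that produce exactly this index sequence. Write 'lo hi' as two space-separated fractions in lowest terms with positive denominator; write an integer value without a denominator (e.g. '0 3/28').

13/370 19/370

C = [5/37, 10/37, 12/37, 13/37, 14/37, 23/37, 27/37, 30/37, 34/37, 1]
j=0 picked index 0: u0 ∈ [0, 5/37)
j=1 picked index 1: u0 ∈ [13/370, 63/370)
j=2 picked index 1: u0 ∈ [-12/185, 13/185)
j=3 picked index 3: u0 ∈ [9/370, 19/370)
j=4 picked index 5: u0 ∈ [-4/185, 41/185)
j=5 picked index 5: u0 ∈ [-9/74, 9/74)
j=6 picked index 6: u0 ∈ [4/185, 24/185)
j=7 picked index 7: u0 ∈ [11/370, 41/370)
j=8 picked index 8: u0 ∈ [2/185, 22/185)
j=9 picked index 9: u0 ∈ [7/370, 1/10)
intersection: [13/370, 19/370)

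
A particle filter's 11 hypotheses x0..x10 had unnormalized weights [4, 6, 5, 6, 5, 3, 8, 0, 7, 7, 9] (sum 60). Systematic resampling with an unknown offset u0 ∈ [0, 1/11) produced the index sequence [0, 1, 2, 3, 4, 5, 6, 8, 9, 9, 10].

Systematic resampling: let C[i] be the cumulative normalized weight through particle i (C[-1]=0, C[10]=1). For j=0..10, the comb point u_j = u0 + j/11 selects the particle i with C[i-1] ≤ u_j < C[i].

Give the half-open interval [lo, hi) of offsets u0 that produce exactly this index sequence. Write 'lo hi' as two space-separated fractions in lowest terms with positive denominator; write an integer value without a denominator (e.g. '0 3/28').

C = [1/15, 1/6, 1/4, 7/20, 13/30, 29/60, 37/60, 37/60, 11/15, 17/20, 1]
j=0 picked index 0: u0 ∈ [0, 1/15)
j=1 picked index 1: u0 ∈ [-4/165, 5/66)
j=2 picked index 2: u0 ∈ [-1/66, 3/44)
j=3 picked index 3: u0 ∈ [-1/44, 17/220)
j=4 picked index 4: u0 ∈ [-3/220, 23/330)
j=5 picked index 5: u0 ∈ [-7/330, 19/660)
j=6 picked index 6: u0 ∈ [-41/660, 47/660)
j=7 picked index 8: u0 ∈ [-13/660, 16/165)
j=8 picked index 9: u0 ∈ [1/165, 27/220)
j=9 picked index 9: u0 ∈ [-14/165, 7/220)
j=10 picked index 10: u0 ∈ [-13/220, 1/11)
intersection: [1/165, 19/660)

1/165 19/660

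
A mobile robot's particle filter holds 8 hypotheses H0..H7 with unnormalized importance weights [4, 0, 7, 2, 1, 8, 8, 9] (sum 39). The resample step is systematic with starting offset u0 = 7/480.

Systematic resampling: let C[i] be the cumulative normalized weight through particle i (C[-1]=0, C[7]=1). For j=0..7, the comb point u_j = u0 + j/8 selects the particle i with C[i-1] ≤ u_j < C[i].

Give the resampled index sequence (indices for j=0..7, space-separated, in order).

C = [4/39, 4/39, 11/39, 1/3, 14/39, 22/39, 10/13, 1]
j=0: u_0=7/480 ∈ [0, 4/39) → index 0
j=1: u_1=67/480 ∈ [4/39, 11/39) → index 2
j=2: u_2=127/480 ∈ [4/39, 11/39) → index 2
j=3: u_3=187/480 ∈ [14/39, 22/39) → index 5
j=4: u_4=247/480 ∈ [14/39, 22/39) → index 5
j=5: u_5=307/480 ∈ [22/39, 10/13) → index 6
j=6: u_6=367/480 ∈ [22/39, 10/13) → index 6
j=7: u_7=427/480 ∈ [10/13, 1) → index 7

0 2 2 5 5 6 6 7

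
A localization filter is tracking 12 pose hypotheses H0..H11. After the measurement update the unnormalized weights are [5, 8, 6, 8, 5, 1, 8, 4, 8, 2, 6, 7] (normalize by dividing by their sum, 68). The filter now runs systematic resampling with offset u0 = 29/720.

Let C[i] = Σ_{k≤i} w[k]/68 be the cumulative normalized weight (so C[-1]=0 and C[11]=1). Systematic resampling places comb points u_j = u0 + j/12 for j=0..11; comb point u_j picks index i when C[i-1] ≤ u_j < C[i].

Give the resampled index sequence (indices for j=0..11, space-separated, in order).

0 1 2 3 3 4 6 7 8 9 10 11

C = [5/68, 13/68, 19/68, 27/68, 8/17, 33/68, 41/68, 45/68, 53/68, 55/68, 61/68, 1]
j=0: u_0=29/720 ∈ [0, 5/68) → index 0
j=1: u_1=89/720 ∈ [5/68, 13/68) → index 1
j=2: u_2=149/720 ∈ [13/68, 19/68) → index 2
j=3: u_3=209/720 ∈ [19/68, 27/68) → index 3
j=4: u_4=269/720 ∈ [19/68, 27/68) → index 3
j=5: u_5=329/720 ∈ [27/68, 8/17) → index 4
j=6: u_6=389/720 ∈ [33/68, 41/68) → index 6
j=7: u_7=449/720 ∈ [41/68, 45/68) → index 7
j=8: u_8=509/720 ∈ [45/68, 53/68) → index 8
j=9: u_9=569/720 ∈ [53/68, 55/68) → index 9
j=10: u_10=629/720 ∈ [55/68, 61/68) → index 10
j=11: u_11=689/720 ∈ [61/68, 1) → index 11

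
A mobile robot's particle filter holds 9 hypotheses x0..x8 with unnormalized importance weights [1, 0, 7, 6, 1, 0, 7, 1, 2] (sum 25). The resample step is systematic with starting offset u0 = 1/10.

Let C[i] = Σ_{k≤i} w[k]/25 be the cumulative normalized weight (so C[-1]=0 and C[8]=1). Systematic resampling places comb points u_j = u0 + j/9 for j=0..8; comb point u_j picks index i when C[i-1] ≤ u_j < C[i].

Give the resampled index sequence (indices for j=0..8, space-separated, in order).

2 2 3 3 3 6 6 6 8

C = [1/25, 1/25, 8/25, 14/25, 3/5, 3/5, 22/25, 23/25, 1]
j=0: u_0=1/10 ∈ [1/25, 8/25) → index 2
j=1: u_1=19/90 ∈ [1/25, 8/25) → index 2
j=2: u_2=29/90 ∈ [8/25, 14/25) → index 3
j=3: u_3=13/30 ∈ [8/25, 14/25) → index 3
j=4: u_4=49/90 ∈ [8/25, 14/25) → index 3
j=5: u_5=59/90 ∈ [3/5, 22/25) → index 6
j=6: u_6=23/30 ∈ [3/5, 22/25) → index 6
j=7: u_7=79/90 ∈ [3/5, 22/25) → index 6
j=8: u_8=89/90 ∈ [23/25, 1) → index 8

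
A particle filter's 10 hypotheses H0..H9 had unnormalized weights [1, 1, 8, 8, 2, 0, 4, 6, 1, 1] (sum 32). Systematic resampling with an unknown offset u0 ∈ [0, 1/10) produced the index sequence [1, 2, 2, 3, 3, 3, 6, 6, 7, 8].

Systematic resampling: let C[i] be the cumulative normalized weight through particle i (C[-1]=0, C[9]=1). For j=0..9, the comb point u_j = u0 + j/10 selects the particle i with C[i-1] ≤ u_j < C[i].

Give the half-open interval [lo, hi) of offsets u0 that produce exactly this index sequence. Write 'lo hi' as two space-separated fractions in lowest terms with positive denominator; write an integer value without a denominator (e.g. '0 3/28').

3/80 1/20

C = [1/32, 1/16, 5/16, 9/16, 5/8, 5/8, 3/4, 15/16, 31/32, 1]
j=0 picked index 1: u0 ∈ [1/32, 1/16)
j=1 picked index 2: u0 ∈ [-3/80, 17/80)
j=2 picked index 2: u0 ∈ [-11/80, 9/80)
j=3 picked index 3: u0 ∈ [1/80, 21/80)
j=4 picked index 3: u0 ∈ [-7/80, 13/80)
j=5 picked index 3: u0 ∈ [-3/16, 1/16)
j=6 picked index 6: u0 ∈ [1/40, 3/20)
j=7 picked index 6: u0 ∈ [-3/40, 1/20)
j=8 picked index 7: u0 ∈ [-1/20, 11/80)
j=9 picked index 8: u0 ∈ [3/80, 11/160)
intersection: [3/80, 1/20)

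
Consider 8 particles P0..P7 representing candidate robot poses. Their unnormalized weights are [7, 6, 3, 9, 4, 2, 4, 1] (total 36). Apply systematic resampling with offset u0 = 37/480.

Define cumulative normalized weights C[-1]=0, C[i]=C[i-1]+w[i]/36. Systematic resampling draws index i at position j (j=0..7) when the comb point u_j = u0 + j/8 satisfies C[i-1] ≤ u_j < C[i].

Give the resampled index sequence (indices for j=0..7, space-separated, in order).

C = [7/36, 13/36, 4/9, 25/36, 29/36, 31/36, 35/36, 1]
j=0: u_0=37/480 ∈ [0, 7/36) → index 0
j=1: u_1=97/480 ∈ [7/36, 13/36) → index 1
j=2: u_2=157/480 ∈ [7/36, 13/36) → index 1
j=3: u_3=217/480 ∈ [4/9, 25/36) → index 3
j=4: u_4=277/480 ∈ [4/9, 25/36) → index 3
j=5: u_5=337/480 ∈ [25/36, 29/36) → index 4
j=6: u_6=397/480 ∈ [29/36, 31/36) → index 5
j=7: u_7=457/480 ∈ [31/36, 35/36) → index 6

0 1 1 3 3 4 5 6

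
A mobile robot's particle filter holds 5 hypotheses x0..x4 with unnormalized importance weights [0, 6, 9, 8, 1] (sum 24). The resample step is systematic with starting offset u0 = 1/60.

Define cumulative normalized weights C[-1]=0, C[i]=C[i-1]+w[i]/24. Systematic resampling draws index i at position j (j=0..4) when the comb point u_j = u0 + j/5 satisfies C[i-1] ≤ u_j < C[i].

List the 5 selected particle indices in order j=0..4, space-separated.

C = [0, 1/4, 5/8, 23/24, 1]
j=0: u_0=1/60 ∈ [0, 1/4) → index 1
j=1: u_1=13/60 ∈ [0, 1/4) → index 1
j=2: u_2=5/12 ∈ [1/4, 5/8) → index 2
j=3: u_3=37/60 ∈ [1/4, 5/8) → index 2
j=4: u_4=49/60 ∈ [5/8, 23/24) → index 3

1 1 2 2 3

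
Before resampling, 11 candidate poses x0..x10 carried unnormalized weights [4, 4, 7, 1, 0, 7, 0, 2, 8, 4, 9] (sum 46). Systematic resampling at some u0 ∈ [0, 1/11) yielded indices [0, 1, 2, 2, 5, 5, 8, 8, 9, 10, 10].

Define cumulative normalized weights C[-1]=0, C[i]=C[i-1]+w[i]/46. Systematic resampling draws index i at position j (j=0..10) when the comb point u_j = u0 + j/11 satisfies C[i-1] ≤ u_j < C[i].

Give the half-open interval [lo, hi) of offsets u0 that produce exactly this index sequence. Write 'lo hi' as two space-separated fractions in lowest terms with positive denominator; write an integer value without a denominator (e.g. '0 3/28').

0 1/22

C = [2/23, 4/23, 15/46, 8/23, 8/23, 1/2, 1/2, 25/46, 33/46, 37/46, 1]
j=0 picked index 0: u0 ∈ [0, 2/23)
j=1 picked index 1: u0 ∈ [-1/253, 21/253)
j=2 picked index 2: u0 ∈ [-2/253, 73/506)
j=3 picked index 2: u0 ∈ [-25/253, 27/506)
j=4 picked index 5: u0 ∈ [-4/253, 3/22)
j=5 picked index 5: u0 ∈ [-27/253, 1/22)
j=6 picked index 8: u0 ∈ [-1/506, 87/506)
j=7 picked index 8: u0 ∈ [-47/506, 41/506)
j=8 picked index 9: u0 ∈ [-5/506, 39/506)
j=9 picked index 10: u0 ∈ [-7/506, 2/11)
j=10 picked index 10: u0 ∈ [-53/506, 1/11)
intersection: [0, 1/22)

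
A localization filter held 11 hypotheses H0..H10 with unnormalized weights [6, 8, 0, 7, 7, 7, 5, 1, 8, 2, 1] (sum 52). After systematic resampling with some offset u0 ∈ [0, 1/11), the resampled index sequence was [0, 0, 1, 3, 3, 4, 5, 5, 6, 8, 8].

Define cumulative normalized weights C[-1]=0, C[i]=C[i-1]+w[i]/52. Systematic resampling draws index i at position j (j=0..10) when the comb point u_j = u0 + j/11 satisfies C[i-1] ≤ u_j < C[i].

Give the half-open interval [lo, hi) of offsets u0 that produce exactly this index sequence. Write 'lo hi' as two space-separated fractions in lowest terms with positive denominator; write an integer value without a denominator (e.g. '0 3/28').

0 7/286

C = [3/26, 7/26, 7/26, 21/52, 7/13, 35/52, 10/13, 41/52, 49/52, 51/52, 1]
j=0 picked index 0: u0 ∈ [0, 3/26)
j=1 picked index 0: u0 ∈ [-1/11, 7/286)
j=2 picked index 1: u0 ∈ [-19/286, 25/286)
j=3 picked index 3: u0 ∈ [-1/286, 75/572)
j=4 picked index 3: u0 ∈ [-27/286, 23/572)
j=5 picked index 4: u0 ∈ [-29/572, 12/143)
j=6 picked index 5: u0 ∈ [-1/143, 73/572)
j=7 picked index 5: u0 ∈ [-14/143, 21/572)
j=8 picked index 6: u0 ∈ [-31/572, 6/143)
j=9 picked index 8: u0 ∈ [-17/572, 71/572)
j=10 picked index 8: u0 ∈ [-69/572, 19/572)
intersection: [0, 7/286)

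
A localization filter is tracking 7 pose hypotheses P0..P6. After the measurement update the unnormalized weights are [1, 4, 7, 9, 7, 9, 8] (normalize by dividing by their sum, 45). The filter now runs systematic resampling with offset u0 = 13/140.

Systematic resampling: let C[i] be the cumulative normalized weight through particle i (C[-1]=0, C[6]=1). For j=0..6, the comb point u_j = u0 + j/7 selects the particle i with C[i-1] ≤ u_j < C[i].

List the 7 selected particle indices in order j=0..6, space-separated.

C = [1/45, 1/9, 4/15, 7/15, 28/45, 37/45, 1]
j=0: u_0=13/140 ∈ [1/45, 1/9) → index 1
j=1: u_1=33/140 ∈ [1/9, 4/15) → index 2
j=2: u_2=53/140 ∈ [4/15, 7/15) → index 3
j=3: u_3=73/140 ∈ [7/15, 28/45) → index 4
j=4: u_4=93/140 ∈ [28/45, 37/45) → index 5
j=5: u_5=113/140 ∈ [28/45, 37/45) → index 5
j=6: u_6=19/20 ∈ [37/45, 1) → index 6

1 2 3 4 5 5 6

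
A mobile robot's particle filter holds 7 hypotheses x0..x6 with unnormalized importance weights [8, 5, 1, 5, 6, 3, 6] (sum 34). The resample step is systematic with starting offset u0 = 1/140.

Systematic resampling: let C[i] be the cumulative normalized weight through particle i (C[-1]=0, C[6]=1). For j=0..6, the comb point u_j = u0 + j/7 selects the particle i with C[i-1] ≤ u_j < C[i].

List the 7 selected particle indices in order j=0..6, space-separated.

0 0 1 3 4 4 6

C = [4/17, 13/34, 7/17, 19/34, 25/34, 14/17, 1]
j=0: u_0=1/140 ∈ [0, 4/17) → index 0
j=1: u_1=3/20 ∈ [0, 4/17) → index 0
j=2: u_2=41/140 ∈ [4/17, 13/34) → index 1
j=3: u_3=61/140 ∈ [7/17, 19/34) → index 3
j=4: u_4=81/140 ∈ [19/34, 25/34) → index 4
j=5: u_5=101/140 ∈ [19/34, 25/34) → index 4
j=6: u_6=121/140 ∈ [14/17, 1) → index 6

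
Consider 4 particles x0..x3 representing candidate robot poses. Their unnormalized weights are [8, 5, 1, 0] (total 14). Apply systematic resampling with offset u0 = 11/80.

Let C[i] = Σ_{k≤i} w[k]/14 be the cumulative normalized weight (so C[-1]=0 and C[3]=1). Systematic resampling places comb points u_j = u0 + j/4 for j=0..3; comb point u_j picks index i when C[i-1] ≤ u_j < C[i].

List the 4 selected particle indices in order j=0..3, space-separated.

C = [4/7, 13/14, 1, 1]
j=0: u_0=11/80 ∈ [0, 4/7) → index 0
j=1: u_1=31/80 ∈ [0, 4/7) → index 0
j=2: u_2=51/80 ∈ [4/7, 13/14) → index 1
j=3: u_3=71/80 ∈ [4/7, 13/14) → index 1

0 0 1 1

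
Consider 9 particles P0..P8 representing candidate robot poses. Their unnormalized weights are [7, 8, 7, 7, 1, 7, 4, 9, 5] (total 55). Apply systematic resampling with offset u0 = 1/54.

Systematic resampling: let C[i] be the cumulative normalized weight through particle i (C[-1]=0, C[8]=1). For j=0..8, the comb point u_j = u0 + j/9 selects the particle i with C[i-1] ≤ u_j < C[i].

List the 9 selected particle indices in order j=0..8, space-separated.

0 1 1 2 3 5 6 7 7

C = [7/55, 3/11, 2/5, 29/55, 6/11, 37/55, 41/55, 10/11, 1]
j=0: u_0=1/54 ∈ [0, 7/55) → index 0
j=1: u_1=7/54 ∈ [7/55, 3/11) → index 1
j=2: u_2=13/54 ∈ [7/55, 3/11) → index 1
j=3: u_3=19/54 ∈ [3/11, 2/5) → index 2
j=4: u_4=25/54 ∈ [2/5, 29/55) → index 3
j=5: u_5=31/54 ∈ [6/11, 37/55) → index 5
j=6: u_6=37/54 ∈ [37/55, 41/55) → index 6
j=7: u_7=43/54 ∈ [41/55, 10/11) → index 7
j=8: u_8=49/54 ∈ [41/55, 10/11) → index 7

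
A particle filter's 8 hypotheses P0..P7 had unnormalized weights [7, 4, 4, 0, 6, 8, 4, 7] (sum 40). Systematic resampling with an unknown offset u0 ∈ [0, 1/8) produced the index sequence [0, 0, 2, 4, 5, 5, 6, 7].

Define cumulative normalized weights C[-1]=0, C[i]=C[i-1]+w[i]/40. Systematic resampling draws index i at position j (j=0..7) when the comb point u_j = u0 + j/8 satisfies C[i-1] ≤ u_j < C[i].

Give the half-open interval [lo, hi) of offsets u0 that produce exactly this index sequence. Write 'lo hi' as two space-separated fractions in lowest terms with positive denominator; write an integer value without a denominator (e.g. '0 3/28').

C = [7/40, 11/40, 3/8, 3/8, 21/40, 29/40, 33/40, 1]
j=0 picked index 0: u0 ∈ [0, 7/40)
j=1 picked index 0: u0 ∈ [-1/8, 1/20)
j=2 picked index 2: u0 ∈ [1/40, 1/8)
j=3 picked index 4: u0 ∈ [0, 3/20)
j=4 picked index 5: u0 ∈ [1/40, 9/40)
j=5 picked index 5: u0 ∈ [-1/10, 1/10)
j=6 picked index 6: u0 ∈ [-1/40, 3/40)
j=7 picked index 7: u0 ∈ [-1/20, 1/8)
intersection: [1/40, 1/20)

1/40 1/20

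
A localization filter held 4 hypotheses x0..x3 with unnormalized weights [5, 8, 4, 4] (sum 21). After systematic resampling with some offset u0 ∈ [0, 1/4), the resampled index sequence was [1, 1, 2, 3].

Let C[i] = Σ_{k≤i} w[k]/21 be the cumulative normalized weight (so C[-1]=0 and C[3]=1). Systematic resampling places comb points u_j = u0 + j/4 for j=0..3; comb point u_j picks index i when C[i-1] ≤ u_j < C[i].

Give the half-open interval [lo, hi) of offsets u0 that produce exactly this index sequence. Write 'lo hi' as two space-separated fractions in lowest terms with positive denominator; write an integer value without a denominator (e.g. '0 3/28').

5/21 1/4

C = [5/21, 13/21, 17/21, 1]
j=0 picked index 1: u0 ∈ [5/21, 13/21)
j=1 picked index 1: u0 ∈ [-1/84, 31/84)
j=2 picked index 2: u0 ∈ [5/42, 13/42)
j=3 picked index 3: u0 ∈ [5/84, 1/4)
intersection: [5/21, 1/4)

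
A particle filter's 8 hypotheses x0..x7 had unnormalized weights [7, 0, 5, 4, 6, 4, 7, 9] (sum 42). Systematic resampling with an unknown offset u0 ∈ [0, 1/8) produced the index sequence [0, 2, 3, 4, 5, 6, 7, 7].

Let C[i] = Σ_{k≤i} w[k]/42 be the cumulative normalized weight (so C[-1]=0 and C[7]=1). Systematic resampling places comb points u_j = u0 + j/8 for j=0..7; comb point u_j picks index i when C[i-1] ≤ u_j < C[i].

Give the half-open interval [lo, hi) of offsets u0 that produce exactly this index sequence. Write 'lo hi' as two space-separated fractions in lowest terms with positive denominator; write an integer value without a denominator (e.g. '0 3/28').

1/24 5/42

C = [1/6, 1/6, 2/7, 8/21, 11/21, 13/21, 11/14, 1]
j=0 picked index 0: u0 ∈ [0, 1/6)
j=1 picked index 2: u0 ∈ [1/24, 9/56)
j=2 picked index 3: u0 ∈ [1/28, 11/84)
j=3 picked index 4: u0 ∈ [1/168, 25/168)
j=4 picked index 5: u0 ∈ [1/42, 5/42)
j=5 picked index 6: u0 ∈ [-1/168, 9/56)
j=6 picked index 7: u0 ∈ [1/28, 1/4)
j=7 picked index 7: u0 ∈ [-5/56, 1/8)
intersection: [1/24, 5/42)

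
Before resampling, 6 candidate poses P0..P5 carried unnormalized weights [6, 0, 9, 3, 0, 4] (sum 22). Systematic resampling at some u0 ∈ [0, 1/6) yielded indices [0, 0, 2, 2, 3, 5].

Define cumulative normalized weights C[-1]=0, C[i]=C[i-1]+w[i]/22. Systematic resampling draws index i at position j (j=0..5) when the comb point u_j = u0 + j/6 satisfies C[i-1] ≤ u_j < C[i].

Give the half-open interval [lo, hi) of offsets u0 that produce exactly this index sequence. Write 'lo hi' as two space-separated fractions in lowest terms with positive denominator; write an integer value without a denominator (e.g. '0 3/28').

1/66 7/66

C = [3/11, 3/11, 15/22, 9/11, 9/11, 1]
j=0 picked index 0: u0 ∈ [0, 3/11)
j=1 picked index 0: u0 ∈ [-1/6, 7/66)
j=2 picked index 2: u0 ∈ [-2/33, 23/66)
j=3 picked index 2: u0 ∈ [-5/22, 2/11)
j=4 picked index 3: u0 ∈ [1/66, 5/33)
j=5 picked index 5: u0 ∈ [-1/66, 1/6)
intersection: [1/66, 7/66)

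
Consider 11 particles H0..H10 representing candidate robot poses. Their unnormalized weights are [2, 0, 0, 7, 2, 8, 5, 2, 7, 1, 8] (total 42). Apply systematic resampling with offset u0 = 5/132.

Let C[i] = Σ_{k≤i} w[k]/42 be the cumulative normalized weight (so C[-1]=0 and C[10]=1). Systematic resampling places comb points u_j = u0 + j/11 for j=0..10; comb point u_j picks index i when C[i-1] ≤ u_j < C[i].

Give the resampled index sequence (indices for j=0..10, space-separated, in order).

C = [1/21, 1/21, 1/21, 3/14, 11/42, 19/42, 4/7, 13/21, 11/14, 17/21, 1]
j=0: u_0=5/132 ∈ [0, 1/21) → index 0
j=1: u_1=17/132 ∈ [1/21, 3/14) → index 3
j=2: u_2=29/132 ∈ [3/14, 11/42) → index 4
j=3: u_3=41/132 ∈ [11/42, 19/42) → index 5
j=4: u_4=53/132 ∈ [11/42, 19/42) → index 5
j=5: u_5=65/132 ∈ [19/42, 4/7) → index 6
j=6: u_6=7/12 ∈ [4/7, 13/21) → index 7
j=7: u_7=89/132 ∈ [13/21, 11/14) → index 8
j=8: u_8=101/132 ∈ [13/21, 11/14) → index 8
j=9: u_9=113/132 ∈ [17/21, 1) → index 10
j=10: u_10=125/132 ∈ [17/21, 1) → index 10

0 3 4 5 5 6 7 8 8 10 10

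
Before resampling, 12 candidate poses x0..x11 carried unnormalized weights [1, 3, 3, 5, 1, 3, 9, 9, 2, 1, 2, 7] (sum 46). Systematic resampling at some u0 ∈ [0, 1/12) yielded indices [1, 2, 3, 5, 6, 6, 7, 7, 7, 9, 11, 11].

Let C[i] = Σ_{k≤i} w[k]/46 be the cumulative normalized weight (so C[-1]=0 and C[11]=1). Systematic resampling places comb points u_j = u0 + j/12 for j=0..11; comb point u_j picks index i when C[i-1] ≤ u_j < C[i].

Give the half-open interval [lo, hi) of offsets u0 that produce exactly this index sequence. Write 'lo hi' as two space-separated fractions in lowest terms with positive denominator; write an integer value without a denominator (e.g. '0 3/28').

C = [1/46, 2/23, 7/46, 6/23, 13/46, 8/23, 25/46, 17/23, 18/23, 37/46, 39/46, 1]
j=0 picked index 1: u0 ∈ [1/46, 2/23)
j=1 picked index 2: u0 ∈ [1/276, 19/276)
j=2 picked index 3: u0 ∈ [-1/69, 13/138)
j=3 picked index 5: u0 ∈ [3/92, 9/92)
j=4 picked index 6: u0 ∈ [1/69, 29/138)
j=5 picked index 6: u0 ∈ [-19/276, 35/276)
j=6 picked index 7: u0 ∈ [1/23, 11/46)
j=7 picked index 7: u0 ∈ [-11/276, 43/276)
j=8 picked index 7: u0 ∈ [-17/138, 5/69)
j=9 picked index 9: u0 ∈ [3/92, 5/92)
j=10 picked index 11: u0 ∈ [1/69, 1/6)
j=11 picked index 11: u0 ∈ [-19/276, 1/12)
intersection: [1/23, 5/92)

1/23 5/92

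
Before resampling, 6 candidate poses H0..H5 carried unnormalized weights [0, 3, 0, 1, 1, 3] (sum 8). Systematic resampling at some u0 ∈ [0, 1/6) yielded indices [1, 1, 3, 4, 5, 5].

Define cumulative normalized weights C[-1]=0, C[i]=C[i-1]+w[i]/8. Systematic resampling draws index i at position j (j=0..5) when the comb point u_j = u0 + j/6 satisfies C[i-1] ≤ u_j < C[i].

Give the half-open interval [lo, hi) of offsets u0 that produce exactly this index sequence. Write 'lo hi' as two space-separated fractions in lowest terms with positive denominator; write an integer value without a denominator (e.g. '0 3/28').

C = [0, 3/8, 3/8, 1/2, 5/8, 1]
j=0 picked index 1: u0 ∈ [0, 3/8)
j=1 picked index 1: u0 ∈ [-1/6, 5/24)
j=2 picked index 3: u0 ∈ [1/24, 1/6)
j=3 picked index 4: u0 ∈ [0, 1/8)
j=4 picked index 5: u0 ∈ [-1/24, 1/3)
j=5 picked index 5: u0 ∈ [-5/24, 1/6)
intersection: [1/24, 1/8)

1/24 1/8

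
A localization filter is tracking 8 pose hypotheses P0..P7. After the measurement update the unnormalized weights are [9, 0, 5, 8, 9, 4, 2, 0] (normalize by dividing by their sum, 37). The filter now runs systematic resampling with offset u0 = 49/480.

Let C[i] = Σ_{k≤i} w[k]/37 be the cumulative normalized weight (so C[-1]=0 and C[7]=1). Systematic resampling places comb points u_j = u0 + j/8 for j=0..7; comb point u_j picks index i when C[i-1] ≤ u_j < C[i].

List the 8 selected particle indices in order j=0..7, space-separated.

C = [9/37, 9/37, 14/37, 22/37, 31/37, 35/37, 1, 1]
j=0: u_0=49/480 ∈ [0, 9/37) → index 0
j=1: u_1=109/480 ∈ [0, 9/37) → index 0
j=2: u_2=169/480 ∈ [9/37, 14/37) → index 2
j=3: u_3=229/480 ∈ [14/37, 22/37) → index 3
j=4: u_4=289/480 ∈ [22/37, 31/37) → index 4
j=5: u_5=349/480 ∈ [22/37, 31/37) → index 4
j=6: u_6=409/480 ∈ [31/37, 35/37) → index 5
j=7: u_7=469/480 ∈ [35/37, 1) → index 6

0 0 2 3 4 4 5 6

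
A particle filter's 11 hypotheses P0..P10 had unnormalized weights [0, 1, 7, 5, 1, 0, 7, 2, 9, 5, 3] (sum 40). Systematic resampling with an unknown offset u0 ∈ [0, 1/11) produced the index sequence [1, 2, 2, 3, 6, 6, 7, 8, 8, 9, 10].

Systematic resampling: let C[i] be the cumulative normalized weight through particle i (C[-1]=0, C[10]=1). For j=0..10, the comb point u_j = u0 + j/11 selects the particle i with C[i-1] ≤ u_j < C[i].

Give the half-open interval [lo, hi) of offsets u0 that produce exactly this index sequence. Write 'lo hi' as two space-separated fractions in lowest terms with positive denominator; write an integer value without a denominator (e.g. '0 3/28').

C = [0, 1/40, 1/5, 13/40, 7/20, 7/20, 21/40, 23/40, 4/5, 37/40, 1]
j=0 picked index 1: u0 ∈ [0, 1/40)
j=1 picked index 2: u0 ∈ [-29/440, 6/55)
j=2 picked index 2: u0 ∈ [-69/440, 1/55)
j=3 picked index 3: u0 ∈ [-4/55, 23/440)
j=4 picked index 6: u0 ∈ [-3/220, 71/440)
j=5 picked index 6: u0 ∈ [-23/220, 31/440)
j=6 picked index 7: u0 ∈ [-9/440, 13/440)
j=7 picked index 8: u0 ∈ [-27/440, 9/55)
j=8 picked index 8: u0 ∈ [-67/440, 4/55)
j=9 picked index 9: u0 ∈ [-1/55, 47/440)
j=10 picked index 10: u0 ∈ [7/440, 1/11)
intersection: [7/440, 1/55)

7/440 1/55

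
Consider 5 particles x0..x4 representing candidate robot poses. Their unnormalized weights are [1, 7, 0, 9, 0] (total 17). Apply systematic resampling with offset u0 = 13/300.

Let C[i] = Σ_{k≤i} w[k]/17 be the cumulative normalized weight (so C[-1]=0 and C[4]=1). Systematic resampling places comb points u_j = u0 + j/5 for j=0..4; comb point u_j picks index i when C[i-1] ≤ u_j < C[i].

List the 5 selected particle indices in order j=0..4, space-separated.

0 1 1 3 3

C = [1/17, 8/17, 8/17, 1, 1]
j=0: u_0=13/300 ∈ [0, 1/17) → index 0
j=1: u_1=73/300 ∈ [1/17, 8/17) → index 1
j=2: u_2=133/300 ∈ [1/17, 8/17) → index 1
j=3: u_3=193/300 ∈ [8/17, 1) → index 3
j=4: u_4=253/300 ∈ [8/17, 1) → index 3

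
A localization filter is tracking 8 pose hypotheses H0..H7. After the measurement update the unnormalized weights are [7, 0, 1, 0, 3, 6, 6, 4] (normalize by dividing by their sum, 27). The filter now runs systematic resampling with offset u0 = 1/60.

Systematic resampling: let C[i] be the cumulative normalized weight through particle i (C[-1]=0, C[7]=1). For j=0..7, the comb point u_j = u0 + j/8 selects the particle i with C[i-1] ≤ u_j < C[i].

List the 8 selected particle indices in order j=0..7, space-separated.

C = [7/27, 7/27, 8/27, 8/27, 11/27, 17/27, 23/27, 1]
j=0: u_0=1/60 ∈ [0, 7/27) → index 0
j=1: u_1=17/120 ∈ [0, 7/27) → index 0
j=2: u_2=4/15 ∈ [7/27, 8/27) → index 2
j=3: u_3=47/120 ∈ [8/27, 11/27) → index 4
j=4: u_4=31/60 ∈ [11/27, 17/27) → index 5
j=5: u_5=77/120 ∈ [17/27, 23/27) → index 6
j=6: u_6=23/30 ∈ [17/27, 23/27) → index 6
j=7: u_7=107/120 ∈ [23/27, 1) → index 7

0 0 2 4 5 6 6 7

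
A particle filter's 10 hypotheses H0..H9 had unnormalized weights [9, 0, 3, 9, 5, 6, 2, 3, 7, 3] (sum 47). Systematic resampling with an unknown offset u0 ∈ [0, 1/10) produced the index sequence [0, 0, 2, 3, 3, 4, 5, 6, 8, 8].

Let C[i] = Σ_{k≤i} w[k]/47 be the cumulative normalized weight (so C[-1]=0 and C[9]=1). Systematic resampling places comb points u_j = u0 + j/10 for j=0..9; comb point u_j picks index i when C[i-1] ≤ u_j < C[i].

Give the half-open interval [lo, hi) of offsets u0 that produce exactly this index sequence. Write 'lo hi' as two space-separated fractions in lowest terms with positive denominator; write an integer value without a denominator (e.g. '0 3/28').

0 11/470

C = [9/47, 9/47, 12/47, 21/47, 26/47, 32/47, 34/47, 37/47, 44/47, 1]
j=0 picked index 0: u0 ∈ [0, 9/47)
j=1 picked index 0: u0 ∈ [-1/10, 43/470)
j=2 picked index 2: u0 ∈ [-2/235, 13/235)
j=3 picked index 3: u0 ∈ [-21/470, 69/470)
j=4 picked index 3: u0 ∈ [-34/235, 11/235)
j=5 picked index 4: u0 ∈ [-5/94, 5/94)
j=6 picked index 5: u0 ∈ [-11/235, 19/235)
j=7 picked index 6: u0 ∈ [-9/470, 11/470)
j=8 picked index 8: u0 ∈ [-3/235, 32/235)
j=9 picked index 8: u0 ∈ [-53/470, 17/470)
intersection: [0, 11/470)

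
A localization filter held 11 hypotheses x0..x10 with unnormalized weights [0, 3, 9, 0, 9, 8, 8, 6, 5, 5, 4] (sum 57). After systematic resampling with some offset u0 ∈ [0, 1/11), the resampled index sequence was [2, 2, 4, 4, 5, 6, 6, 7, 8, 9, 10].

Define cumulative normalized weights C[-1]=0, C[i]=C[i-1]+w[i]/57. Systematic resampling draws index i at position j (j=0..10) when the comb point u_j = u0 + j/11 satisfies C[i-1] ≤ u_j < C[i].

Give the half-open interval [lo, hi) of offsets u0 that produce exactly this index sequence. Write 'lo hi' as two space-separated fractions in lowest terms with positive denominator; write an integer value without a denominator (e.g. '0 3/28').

C = [0, 1/19, 4/19, 4/19, 7/19, 29/57, 37/57, 43/57, 16/19, 53/57, 1]
j=0 picked index 2: u0 ∈ [1/19, 4/19)
j=1 picked index 2: u0 ∈ [-8/209, 25/209)
j=2 picked index 4: u0 ∈ [6/209, 39/209)
j=3 picked index 4: u0 ∈ [-13/209, 20/209)
j=4 picked index 5: u0 ∈ [1/209, 91/627)
j=5 picked index 6: u0 ∈ [34/627, 122/627)
j=6 picked index 6: u0 ∈ [-23/627, 65/627)
j=7 picked index 7: u0 ∈ [8/627, 74/627)
j=8 picked index 8: u0 ∈ [17/627, 24/209)
j=9 picked index 9: u0 ∈ [5/209, 70/627)
j=10 picked index 10: u0 ∈ [13/627, 1/11)
intersection: [34/627, 1/11)

34/627 1/11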